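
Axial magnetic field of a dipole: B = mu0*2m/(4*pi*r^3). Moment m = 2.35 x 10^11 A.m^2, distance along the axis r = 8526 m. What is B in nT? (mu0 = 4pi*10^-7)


m = 2.35 x 10^11 = 235000000000 A.m^2
2m = 470000000000 A.m^2
r^3 = 8526^3 = 619777755576
B = (4pi*10^-7) * 470000000000 / (4*pi * 619777755576) * 1e9
= 590619.418875 / 7788356975103.73 * 1e9
= 75.8336 nT

75.8336


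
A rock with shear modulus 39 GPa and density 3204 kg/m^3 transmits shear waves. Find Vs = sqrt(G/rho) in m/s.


Convert G to Pa: G = 39e9 Pa
Compute G/rho = 39e9 / 3204 = 12172284.6442
Vs = sqrt(12172284.6442) = 3488.88 m/s

3488.88


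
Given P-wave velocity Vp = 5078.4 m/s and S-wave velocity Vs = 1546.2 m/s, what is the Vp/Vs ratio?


Vp/Vs = 5078.4 / 1546.2
= 3.2844

3.2844


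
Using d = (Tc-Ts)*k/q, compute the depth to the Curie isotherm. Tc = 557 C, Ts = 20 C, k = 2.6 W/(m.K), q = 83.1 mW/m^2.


T_Curie - T_surf = 557 - 20 = 537 C
Convert q to W/m^2: 83.1 mW/m^2 = 0.0831 W/m^2
d = 537 * 2.6 / 0.0831 = 16801.44 m

16801.44


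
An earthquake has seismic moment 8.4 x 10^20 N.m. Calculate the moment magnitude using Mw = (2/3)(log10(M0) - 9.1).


log10(M0) = log10(8.4 x 10^20) = 20.9243
Mw = 2/3 * (20.9243 - 9.1)
= 2/3 * 11.8243
= 7.88

7.88


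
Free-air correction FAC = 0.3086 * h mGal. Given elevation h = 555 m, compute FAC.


FAC = 0.3086 * h
= 0.3086 * 555
= 171.273 mGal

171.273


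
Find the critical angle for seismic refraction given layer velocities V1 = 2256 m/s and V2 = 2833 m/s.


V1/V2 = 2256/2833 = 0.796329
theta_c = arcsin(0.796329) = 52.781 degrees

52.781


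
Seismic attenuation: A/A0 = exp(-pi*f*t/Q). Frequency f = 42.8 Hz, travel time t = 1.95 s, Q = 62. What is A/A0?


pi*f*t/Q = pi*42.8*1.95/62 = 4.228989
A/A0 = exp(-4.228989) = 0.014567

0.014567


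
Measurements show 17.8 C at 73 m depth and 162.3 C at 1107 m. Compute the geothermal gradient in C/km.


dT = 162.3 - 17.8 = 144.5 C
dz = 1107 - 73 = 1034 m
gradient = dT/dz * 1000 = 144.5/1034 * 1000 = 139.7485 C/km

139.7485


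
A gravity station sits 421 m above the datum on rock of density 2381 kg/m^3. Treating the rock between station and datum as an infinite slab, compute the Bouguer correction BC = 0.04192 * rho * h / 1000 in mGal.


BC = 0.04192 * rho * h / 1000
= 0.04192 * 2381 * 421 / 1000
= 42.0206 mGal

42.0206


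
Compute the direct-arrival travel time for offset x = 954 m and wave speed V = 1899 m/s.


t = x / V
= 954 / 1899
= 0.5024 s

0.5024


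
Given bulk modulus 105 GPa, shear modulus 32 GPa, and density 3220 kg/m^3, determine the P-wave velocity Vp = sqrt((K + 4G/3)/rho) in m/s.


First compute the effective modulus:
K + 4G/3 = 105e9 + 4*32e9/3 = 147666666666.67 Pa
Then divide by density:
147666666666.67 / 3220 = 45859213.2505 Pa/(kg/m^3)
Take the square root:
Vp = sqrt(45859213.2505) = 6771.94 m/s

6771.94


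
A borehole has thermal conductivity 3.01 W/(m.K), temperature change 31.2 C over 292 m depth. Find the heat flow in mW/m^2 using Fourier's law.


q = k * dT / dz * 1000
= 3.01 * 31.2 / 292 * 1000
= 0.321616 * 1000
= 321.6164 mW/m^2

321.6164


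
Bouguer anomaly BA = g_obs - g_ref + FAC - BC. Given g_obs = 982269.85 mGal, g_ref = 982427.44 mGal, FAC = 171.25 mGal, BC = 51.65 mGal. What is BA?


BA = g_obs - g_ref + FAC - BC
= 982269.85 - 982427.44 + 171.25 - 51.65
= -37.99 mGal

-37.99


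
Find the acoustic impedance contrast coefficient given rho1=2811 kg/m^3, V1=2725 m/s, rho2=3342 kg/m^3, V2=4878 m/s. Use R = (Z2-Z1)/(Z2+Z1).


Z1 = 2811 * 2725 = 7659975
Z2 = 3342 * 4878 = 16302276
R = (16302276 - 7659975) / (16302276 + 7659975) = 8642301 / 23962251 = 0.3607

0.3607


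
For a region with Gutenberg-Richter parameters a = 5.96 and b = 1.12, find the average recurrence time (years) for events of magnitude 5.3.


log10(N) = 5.96 - 1.12*5.3 = 0.024
N = 10^0.024 = 1.056818
T = 1/N = 1/1.056818 = 0.9462 years

0.9462


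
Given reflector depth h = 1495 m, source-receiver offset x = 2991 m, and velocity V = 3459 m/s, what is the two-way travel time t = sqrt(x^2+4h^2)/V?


x^2 + 4h^2 = 2991^2 + 4*1495^2 = 8946081 + 8940100 = 17886181
sqrt(17886181) = 4229.2057
t = 4229.2057 / 3459 = 1.2227 s

1.2227


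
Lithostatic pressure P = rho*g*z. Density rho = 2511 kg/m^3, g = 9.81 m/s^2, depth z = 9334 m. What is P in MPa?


P = rho * g * z / 1e6
= 2511 * 9.81 * 9334 / 1e6
= 229923581.94 / 1e6
= 229.9236 MPa

229.9236


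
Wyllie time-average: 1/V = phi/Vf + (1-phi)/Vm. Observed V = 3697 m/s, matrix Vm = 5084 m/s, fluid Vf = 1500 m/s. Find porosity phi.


1/V - 1/Vm = 1/3697 - 1/5084 = 7.379e-05
1/Vf - 1/Vm = 1/1500 - 1/5084 = 0.00046997
phi = 7.379e-05 / 0.00046997 = 0.157

0.157


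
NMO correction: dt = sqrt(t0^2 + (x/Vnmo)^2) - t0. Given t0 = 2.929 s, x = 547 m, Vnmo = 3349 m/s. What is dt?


x/Vnmo = 547/3349 = 0.163332
(x/Vnmo)^2 = 0.026677
t0^2 = 8.579041
sqrt(8.579041 + 0.026677) = 2.93355
dt = 2.93355 - 2.929 = 0.00455

0.00455


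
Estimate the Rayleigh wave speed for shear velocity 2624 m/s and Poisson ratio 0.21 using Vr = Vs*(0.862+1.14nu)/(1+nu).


Numerator factor = 0.862 + 1.14*0.21 = 1.1014
Denominator = 1 + 0.21 = 1.21
Vr = 2624 * 1.1014 / 1.21 = 2388.49 m/s

2388.49


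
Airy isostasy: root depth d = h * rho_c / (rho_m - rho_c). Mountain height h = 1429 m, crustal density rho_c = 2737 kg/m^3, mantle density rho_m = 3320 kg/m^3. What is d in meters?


rho_m - rho_c = 3320 - 2737 = 583
d = 1429 * 2737 / 583
= 3911173 / 583
= 6708.7 m

6708.7


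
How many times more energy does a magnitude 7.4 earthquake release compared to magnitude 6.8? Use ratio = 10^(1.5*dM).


M2 - M1 = 7.4 - 6.8 = 0.6
1.5 * 0.6 = 0.9
ratio = 10^0.9 = 7.94

7.94


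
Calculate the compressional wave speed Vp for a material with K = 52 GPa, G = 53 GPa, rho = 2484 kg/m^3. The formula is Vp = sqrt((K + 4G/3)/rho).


First compute the effective modulus:
K + 4G/3 = 52e9 + 4*53e9/3 = 122666666666.67 Pa
Then divide by density:
122666666666.67 / 2484 = 49382716.0494 Pa/(kg/m^3)
Take the square root:
Vp = sqrt(49382716.0494) = 7027.28 m/s

7027.28


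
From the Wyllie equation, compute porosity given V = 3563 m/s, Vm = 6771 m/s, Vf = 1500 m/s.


1/V - 1/Vm = 1/3563 - 1/6771 = 0.00013297
1/Vf - 1/Vm = 1/1500 - 1/6771 = 0.00051898
phi = 0.00013297 / 0.00051898 = 0.2562

0.2562


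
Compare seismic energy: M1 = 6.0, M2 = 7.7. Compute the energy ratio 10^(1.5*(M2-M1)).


M2 - M1 = 7.7 - 6.0 = 1.7
1.5 * 1.7 = 2.55
ratio = 10^2.55 = 354.81

354.81


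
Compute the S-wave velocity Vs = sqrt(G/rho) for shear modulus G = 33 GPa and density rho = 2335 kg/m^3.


Convert G to Pa: G = 33e9 Pa
Compute G/rho = 33e9 / 2335 = 14132762.3126
Vs = sqrt(14132762.3126) = 3759.36 m/s

3759.36


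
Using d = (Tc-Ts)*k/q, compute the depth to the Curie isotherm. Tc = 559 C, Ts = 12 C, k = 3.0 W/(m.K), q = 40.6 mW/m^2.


T_Curie - T_surf = 559 - 12 = 547 C
Convert q to W/m^2: 40.6 mW/m^2 = 0.0406 W/m^2
d = 547 * 3.0 / 0.0406 = 40418.72 m

40418.72


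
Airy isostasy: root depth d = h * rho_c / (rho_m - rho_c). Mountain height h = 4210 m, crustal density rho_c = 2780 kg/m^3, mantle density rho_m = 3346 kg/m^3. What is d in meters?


rho_m - rho_c = 3346 - 2780 = 566
d = 4210 * 2780 / 566
= 11703800 / 566
= 20678.09 m

20678.09


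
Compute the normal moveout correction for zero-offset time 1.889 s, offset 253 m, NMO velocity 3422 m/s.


x/Vnmo = 253/3422 = 0.073933
(x/Vnmo)^2 = 0.005466
t0^2 = 3.568321
sqrt(3.568321 + 0.005466) = 1.890446
dt = 1.890446 - 1.889 = 0.001446

0.001446


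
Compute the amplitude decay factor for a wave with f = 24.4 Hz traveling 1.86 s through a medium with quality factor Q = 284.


pi*f*t/Q = pi*24.4*1.86/284 = 0.502035
A/A0 = exp(-0.502035) = 0.605297

0.605297


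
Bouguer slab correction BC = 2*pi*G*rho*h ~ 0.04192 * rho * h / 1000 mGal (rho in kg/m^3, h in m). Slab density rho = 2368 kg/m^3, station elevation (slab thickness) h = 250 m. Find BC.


BC = 0.04192 * rho * h / 1000
= 0.04192 * 2368 * 250 / 1000
= 24.8166 mGal

24.8166


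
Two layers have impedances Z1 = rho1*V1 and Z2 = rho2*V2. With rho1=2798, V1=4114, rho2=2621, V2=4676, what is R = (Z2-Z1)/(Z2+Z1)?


Z1 = 2798 * 4114 = 11510972
Z2 = 2621 * 4676 = 12255796
R = (12255796 - 11510972) / (12255796 + 11510972) = 744824 / 23766768 = 0.0313

0.0313


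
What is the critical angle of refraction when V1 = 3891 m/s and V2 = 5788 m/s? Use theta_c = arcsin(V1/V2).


V1/V2 = 3891/5788 = 0.672253
theta_c = arcsin(0.672253) = 42.2412 degrees

42.2412


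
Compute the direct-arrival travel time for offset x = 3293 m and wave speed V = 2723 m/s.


t = x / V
= 3293 / 2723
= 1.2093 s

1.2093


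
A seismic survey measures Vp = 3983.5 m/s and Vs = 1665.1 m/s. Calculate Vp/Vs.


Vp/Vs = 3983.5 / 1665.1
= 2.3923

2.3923


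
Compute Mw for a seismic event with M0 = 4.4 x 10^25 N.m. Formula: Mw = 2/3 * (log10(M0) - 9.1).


log10(M0) = log10(4.4 x 10^25) = 25.6435
Mw = 2/3 * (25.6435 - 9.1)
= 2/3 * 16.5435
= 11.03

11.03


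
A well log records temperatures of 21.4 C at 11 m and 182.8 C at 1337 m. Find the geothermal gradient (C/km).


dT = 182.8 - 21.4 = 161.4 C
dz = 1337 - 11 = 1326 m
gradient = dT/dz * 1000 = 161.4/1326 * 1000 = 121.7195 C/km

121.7195


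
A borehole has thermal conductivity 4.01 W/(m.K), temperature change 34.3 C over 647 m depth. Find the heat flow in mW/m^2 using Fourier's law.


q = k * dT / dz * 1000
= 4.01 * 34.3 / 647 * 1000
= 0.212586 * 1000
= 212.5858 mW/m^2

212.5858


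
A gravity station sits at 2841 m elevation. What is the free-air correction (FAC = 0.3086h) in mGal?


FAC = 0.3086 * h
= 0.3086 * 2841
= 876.7326 mGal

876.7326


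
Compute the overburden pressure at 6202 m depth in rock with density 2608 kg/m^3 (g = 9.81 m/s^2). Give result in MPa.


P = rho * g * z / 1e6
= 2608 * 9.81 * 6202 / 1e6
= 158674944.96 / 1e6
= 158.6749 MPa

158.6749


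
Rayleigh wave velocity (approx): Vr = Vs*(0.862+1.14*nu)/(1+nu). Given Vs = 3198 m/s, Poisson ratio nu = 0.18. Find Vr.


Numerator factor = 0.862 + 1.14*0.18 = 1.0672
Denominator = 1 + 0.18 = 1.18
Vr = 3198 * 1.0672 / 1.18 = 2892.29 m/s

2892.29


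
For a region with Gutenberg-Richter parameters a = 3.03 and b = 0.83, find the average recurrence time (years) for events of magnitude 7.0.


log10(N) = 3.03 - 0.83*7.0 = -2.78
N = 10^-2.78 = 0.00166
T = 1/N = 1/0.00166 = 602.5596 years

602.5596


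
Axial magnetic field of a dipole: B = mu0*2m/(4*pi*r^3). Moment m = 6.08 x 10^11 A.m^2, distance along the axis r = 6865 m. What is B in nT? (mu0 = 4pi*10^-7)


m = 6.08 x 10^11 = 608000000000 A.m^2
2m = 1216000000000 A.m^2
r^3 = 6865^3 = 323535264625
B = (4pi*10^-7) * 1216000000000 / (4*pi * 323535264625) * 1e9
= 1528070.666706 / 4065664042092.52 * 1e9
= 375.8477 nT

375.8477


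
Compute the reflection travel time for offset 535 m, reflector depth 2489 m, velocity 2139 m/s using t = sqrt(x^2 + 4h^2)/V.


x^2 + 4h^2 = 535^2 + 4*2489^2 = 286225 + 24780484 = 25066709
sqrt(25066709) = 5006.6665
t = 5006.6665 / 2139 = 2.3407 s

2.3407


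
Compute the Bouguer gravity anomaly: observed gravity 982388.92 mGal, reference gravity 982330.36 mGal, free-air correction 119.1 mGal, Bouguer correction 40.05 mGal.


BA = g_obs - g_ref + FAC - BC
= 982388.92 - 982330.36 + 119.1 - 40.05
= 137.61 mGal

137.61


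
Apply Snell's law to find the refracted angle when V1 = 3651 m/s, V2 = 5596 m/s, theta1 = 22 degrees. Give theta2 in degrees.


sin(theta1) = sin(22 deg) = 0.374607
sin(theta2) = V2/V1 * sin(theta1) = 5596/3651 * 0.374607 = 0.574171
theta2 = arcsin(0.574171) = 35.0416 degrees

35.0416


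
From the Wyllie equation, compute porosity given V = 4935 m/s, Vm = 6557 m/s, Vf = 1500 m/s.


1/V - 1/Vm = 1/4935 - 1/6557 = 5.013e-05
1/Vf - 1/Vm = 1/1500 - 1/6557 = 0.00051416
phi = 5.013e-05 / 0.00051416 = 0.0975

0.0975


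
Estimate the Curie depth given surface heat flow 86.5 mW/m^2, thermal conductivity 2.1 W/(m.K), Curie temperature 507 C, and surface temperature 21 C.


T_Curie - T_surf = 507 - 21 = 486 C
Convert q to W/m^2: 86.5 mW/m^2 = 0.0865 W/m^2
d = 486 * 2.1 / 0.0865 = 11798.84 m

11798.84


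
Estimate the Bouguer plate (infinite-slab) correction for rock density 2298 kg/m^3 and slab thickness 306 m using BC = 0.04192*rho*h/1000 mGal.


BC = 0.04192 * rho * h / 1000
= 0.04192 * 2298 * 306 / 1000
= 29.4776 mGal

29.4776


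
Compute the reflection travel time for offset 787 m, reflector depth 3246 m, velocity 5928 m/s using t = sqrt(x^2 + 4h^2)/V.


x^2 + 4h^2 = 787^2 + 4*3246^2 = 619369 + 42146064 = 42765433
sqrt(42765433) = 6539.5285
t = 6539.5285 / 5928 = 1.1032 s

1.1032


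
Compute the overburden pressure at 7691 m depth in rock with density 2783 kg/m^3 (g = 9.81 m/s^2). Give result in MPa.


P = rho * g * z / 1e6
= 2783 * 9.81 * 7691 / 1e6
= 209973759.93 / 1e6
= 209.9738 MPa

209.9738


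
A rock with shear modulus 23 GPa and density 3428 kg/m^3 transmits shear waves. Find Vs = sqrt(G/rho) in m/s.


Convert G to Pa: G = 23e9 Pa
Compute G/rho = 23e9 / 3428 = 6709451.5753
Vs = sqrt(6709451.5753) = 2590.26 m/s

2590.26


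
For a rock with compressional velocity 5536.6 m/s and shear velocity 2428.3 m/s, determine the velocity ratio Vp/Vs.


Vp/Vs = 5536.6 / 2428.3
= 2.28

2.28


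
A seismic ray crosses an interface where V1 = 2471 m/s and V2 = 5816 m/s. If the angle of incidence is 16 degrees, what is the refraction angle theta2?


sin(theta1) = sin(16 deg) = 0.275637
sin(theta2) = V2/V1 * sin(theta1) = 5816/2471 * 0.275637 = 0.648768
theta2 = arcsin(0.648768) = 40.4488 degrees

40.4488


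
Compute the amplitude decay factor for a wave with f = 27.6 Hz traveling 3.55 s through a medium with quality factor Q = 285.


pi*f*t/Q = pi*27.6*3.55/285 = 1.080046
A/A0 = exp(-1.080046) = 0.33958

0.33958


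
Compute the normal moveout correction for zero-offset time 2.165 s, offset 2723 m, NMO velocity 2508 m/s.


x/Vnmo = 2723/2508 = 1.085726
(x/Vnmo)^2 = 1.1788
t0^2 = 4.687225
sqrt(4.687225 + 1.1788) = 2.421988
dt = 2.421988 - 2.165 = 0.256988

0.256988


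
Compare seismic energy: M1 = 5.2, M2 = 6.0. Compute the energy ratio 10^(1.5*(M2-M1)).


M2 - M1 = 6.0 - 5.2 = 0.8
1.5 * 0.8 = 1.2
ratio = 10^1.2 = 15.85

15.85


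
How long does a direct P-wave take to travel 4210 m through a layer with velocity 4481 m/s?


t = x / V
= 4210 / 4481
= 0.9395 s

0.9395


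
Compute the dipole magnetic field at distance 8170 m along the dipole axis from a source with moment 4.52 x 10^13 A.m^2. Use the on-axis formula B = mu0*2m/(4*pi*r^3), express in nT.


m = 4.52 x 10^13 = 45200000000000 A.m^2
2m = 90400000000000 A.m^2
r^3 = 8170^3 = 545338513000
B = (4pi*10^-7) * 90400000000000 / (4*pi * 545338513000) * 1e9
= 113599990.353807 / 6852925864641.53 * 1e9
= 16576.8597 nT

16576.8597


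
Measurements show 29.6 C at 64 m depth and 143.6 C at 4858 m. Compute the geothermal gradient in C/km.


dT = 143.6 - 29.6 = 114.0 C
dz = 4858 - 64 = 4794 m
gradient = dT/dz * 1000 = 114.0/4794 * 1000 = 23.7797 C/km

23.7797


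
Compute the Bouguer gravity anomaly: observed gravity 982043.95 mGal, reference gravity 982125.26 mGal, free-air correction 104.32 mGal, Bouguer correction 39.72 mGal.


BA = g_obs - g_ref + FAC - BC
= 982043.95 - 982125.26 + 104.32 - 39.72
= -16.71 mGal

-16.71


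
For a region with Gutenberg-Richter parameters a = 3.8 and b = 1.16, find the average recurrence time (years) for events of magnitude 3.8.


log10(N) = 3.8 - 1.16*3.8 = -0.608
N = 10^-0.608 = 0.246604
T = 1/N = 1/0.246604 = 4.0551 years

4.0551


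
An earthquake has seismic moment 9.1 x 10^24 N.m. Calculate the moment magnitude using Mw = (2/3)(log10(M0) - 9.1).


log10(M0) = log10(9.1 x 10^24) = 24.959
Mw = 2/3 * (24.959 - 9.1)
= 2/3 * 15.859
= 10.57

10.57


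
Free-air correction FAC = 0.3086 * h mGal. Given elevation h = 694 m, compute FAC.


FAC = 0.3086 * h
= 0.3086 * 694
= 214.1684 mGal

214.1684


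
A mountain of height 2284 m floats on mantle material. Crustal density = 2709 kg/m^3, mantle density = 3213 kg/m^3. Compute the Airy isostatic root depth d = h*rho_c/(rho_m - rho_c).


rho_m - rho_c = 3213 - 2709 = 504
d = 2284 * 2709 / 504
= 6187356 / 504
= 12276.5 m

12276.5


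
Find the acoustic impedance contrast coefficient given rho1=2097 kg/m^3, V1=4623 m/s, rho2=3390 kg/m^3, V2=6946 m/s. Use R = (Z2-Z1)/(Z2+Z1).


Z1 = 2097 * 4623 = 9694431
Z2 = 3390 * 6946 = 23546940
R = (23546940 - 9694431) / (23546940 + 9694431) = 13852509 / 33241371 = 0.4167

0.4167


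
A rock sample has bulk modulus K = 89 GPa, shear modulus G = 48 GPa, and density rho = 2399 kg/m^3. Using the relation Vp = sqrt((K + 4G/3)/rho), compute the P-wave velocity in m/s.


First compute the effective modulus:
K + 4G/3 = 89e9 + 4*48e9/3 = 153000000000.0 Pa
Then divide by density:
153000000000.0 / 2399 = 63776573.5723 Pa/(kg/m^3)
Take the square root:
Vp = sqrt(63776573.5723) = 7986.02 m/s

7986.02


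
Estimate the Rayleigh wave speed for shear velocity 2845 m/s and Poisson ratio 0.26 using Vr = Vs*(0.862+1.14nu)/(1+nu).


Numerator factor = 0.862 + 1.14*0.26 = 1.1584
Denominator = 1 + 0.26 = 1.26
Vr = 2845 * 1.1584 / 1.26 = 2615.59 m/s

2615.59


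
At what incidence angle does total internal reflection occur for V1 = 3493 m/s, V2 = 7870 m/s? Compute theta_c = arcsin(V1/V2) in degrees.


V1/V2 = 3493/7870 = 0.443837
theta_c = arcsin(0.443837) = 26.349 degrees

26.349


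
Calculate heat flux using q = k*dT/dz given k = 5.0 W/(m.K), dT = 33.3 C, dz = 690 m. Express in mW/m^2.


q = k * dT / dz * 1000
= 5.0 * 33.3 / 690 * 1000
= 0.241304 * 1000
= 241.3043 mW/m^2

241.3043


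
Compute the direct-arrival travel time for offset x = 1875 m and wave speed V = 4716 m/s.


t = x / V
= 1875 / 4716
= 0.3976 s

0.3976


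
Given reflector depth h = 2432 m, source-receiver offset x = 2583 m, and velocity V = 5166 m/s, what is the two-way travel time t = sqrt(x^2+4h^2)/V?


x^2 + 4h^2 = 2583^2 + 4*2432^2 = 6671889 + 23658496 = 30330385
sqrt(30330385) = 5507.3029
t = 5507.3029 / 5166 = 1.0661 s

1.0661


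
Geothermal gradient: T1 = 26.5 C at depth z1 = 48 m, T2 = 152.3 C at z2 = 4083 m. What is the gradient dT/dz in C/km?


dT = 152.3 - 26.5 = 125.8 C
dz = 4083 - 48 = 4035 m
gradient = dT/dz * 1000 = 125.8/4035 * 1000 = 31.1772 C/km

31.1772


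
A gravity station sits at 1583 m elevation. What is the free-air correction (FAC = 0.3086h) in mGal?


FAC = 0.3086 * h
= 0.3086 * 1583
= 488.5138 mGal

488.5138


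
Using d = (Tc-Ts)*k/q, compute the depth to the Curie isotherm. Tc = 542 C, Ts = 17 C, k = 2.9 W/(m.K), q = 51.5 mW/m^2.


T_Curie - T_surf = 542 - 17 = 525 C
Convert q to W/m^2: 51.5 mW/m^2 = 0.0515 W/m^2
d = 525 * 2.9 / 0.0515 = 29563.11 m

29563.11


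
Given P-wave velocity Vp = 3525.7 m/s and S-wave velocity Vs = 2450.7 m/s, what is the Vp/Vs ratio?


Vp/Vs = 3525.7 / 2450.7
= 1.4387

1.4387


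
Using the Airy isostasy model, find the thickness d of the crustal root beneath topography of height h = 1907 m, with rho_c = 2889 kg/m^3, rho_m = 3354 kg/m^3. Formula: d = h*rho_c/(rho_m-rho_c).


rho_m - rho_c = 3354 - 2889 = 465
d = 1907 * 2889 / 465
= 5509323 / 465
= 11848.01 m

11848.01


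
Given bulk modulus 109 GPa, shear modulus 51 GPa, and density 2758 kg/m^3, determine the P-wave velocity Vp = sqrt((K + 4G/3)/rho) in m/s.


First compute the effective modulus:
K + 4G/3 = 109e9 + 4*51e9/3 = 177000000000.0 Pa
Then divide by density:
177000000000.0 / 2758 = 64176939.8115 Pa/(kg/m^3)
Take the square root:
Vp = sqrt(64176939.8115) = 8011.05 m/s

8011.05


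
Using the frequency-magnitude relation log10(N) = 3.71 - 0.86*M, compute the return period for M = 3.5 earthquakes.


log10(N) = 3.71 - 0.86*3.5 = 0.7
N = 10^0.7 = 5.011872
T = 1/N = 1/5.011872 = 0.1995 years

0.1995


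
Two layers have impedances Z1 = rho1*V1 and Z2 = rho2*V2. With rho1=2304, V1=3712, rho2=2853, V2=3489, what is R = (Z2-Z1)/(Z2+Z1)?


Z1 = 2304 * 3712 = 8552448
Z2 = 2853 * 3489 = 9954117
R = (9954117 - 8552448) / (9954117 + 8552448) = 1401669 / 18506565 = 0.0757

0.0757


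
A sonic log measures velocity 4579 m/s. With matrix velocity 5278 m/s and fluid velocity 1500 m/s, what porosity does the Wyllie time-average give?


1/V - 1/Vm = 1/4579 - 1/5278 = 2.892e-05
1/Vf - 1/Vm = 1/1500 - 1/5278 = 0.0004772
phi = 2.892e-05 / 0.0004772 = 0.0606

0.0606


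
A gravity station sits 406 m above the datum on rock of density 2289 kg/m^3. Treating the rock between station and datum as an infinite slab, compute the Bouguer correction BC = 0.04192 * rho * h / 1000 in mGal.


BC = 0.04192 * rho * h / 1000
= 0.04192 * 2289 * 406 / 1000
= 38.9577 mGal

38.9577


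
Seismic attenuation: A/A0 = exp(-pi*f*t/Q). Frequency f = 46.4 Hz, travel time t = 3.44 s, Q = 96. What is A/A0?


pi*f*t/Q = pi*46.4*3.44/96 = 5.223421
A/A0 = exp(-5.223421) = 0.005389

0.005389


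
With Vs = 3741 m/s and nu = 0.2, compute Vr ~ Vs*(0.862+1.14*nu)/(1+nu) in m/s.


Numerator factor = 0.862 + 1.14*0.2 = 1.09
Denominator = 1 + 0.2 = 1.2
Vr = 3741 * 1.09 / 1.2 = 3398.07 m/s

3398.07


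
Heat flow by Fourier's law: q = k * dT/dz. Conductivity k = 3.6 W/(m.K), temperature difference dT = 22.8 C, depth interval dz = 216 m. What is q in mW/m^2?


q = k * dT / dz * 1000
= 3.6 * 22.8 / 216 * 1000
= 0.38 * 1000
= 380.0 mW/m^2

380.0


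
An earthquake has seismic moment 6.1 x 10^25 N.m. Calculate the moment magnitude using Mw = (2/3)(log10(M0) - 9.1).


log10(M0) = log10(6.1 x 10^25) = 25.7853
Mw = 2/3 * (25.7853 - 9.1)
= 2/3 * 16.6853
= 11.12

11.12


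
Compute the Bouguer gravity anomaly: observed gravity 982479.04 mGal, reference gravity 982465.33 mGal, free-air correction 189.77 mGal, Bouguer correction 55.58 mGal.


BA = g_obs - g_ref + FAC - BC
= 982479.04 - 982465.33 + 189.77 - 55.58
= 147.9 mGal

147.9


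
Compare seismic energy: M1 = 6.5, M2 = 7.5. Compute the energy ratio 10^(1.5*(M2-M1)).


M2 - M1 = 7.5 - 6.5 = 1.0
1.5 * 1.0 = 1.5
ratio = 10^1.5 = 31.62

31.62


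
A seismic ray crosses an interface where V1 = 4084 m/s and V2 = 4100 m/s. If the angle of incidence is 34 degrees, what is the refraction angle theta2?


sin(theta1) = sin(34 deg) = 0.559193
sin(theta2) = V2/V1 * sin(theta1) = 4100/4084 * 0.559193 = 0.561384
theta2 = arcsin(0.561384) = 34.1515 degrees

34.1515


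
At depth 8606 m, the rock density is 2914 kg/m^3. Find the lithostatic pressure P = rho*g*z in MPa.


P = rho * g * z / 1e6
= 2914 * 9.81 * 8606 / 1e6
= 246014042.04 / 1e6
= 246.014 MPa

246.014


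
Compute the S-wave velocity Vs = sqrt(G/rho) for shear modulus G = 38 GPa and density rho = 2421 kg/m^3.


Convert G to Pa: G = 38e9 Pa
Compute G/rho = 38e9 / 2421 = 15695993.3912
Vs = sqrt(15695993.3912) = 3961.82 m/s

3961.82


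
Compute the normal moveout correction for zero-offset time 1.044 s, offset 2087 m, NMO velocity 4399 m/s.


x/Vnmo = 2087/4399 = 0.474426
(x/Vnmo)^2 = 0.22508
t0^2 = 1.089936
sqrt(1.089936 + 0.22508) = 1.146741
dt = 1.146741 - 1.044 = 0.102741

0.102741


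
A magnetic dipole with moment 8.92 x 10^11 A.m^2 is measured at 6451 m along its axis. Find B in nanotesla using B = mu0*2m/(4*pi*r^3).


m = 8.92 x 10^11 = 892000000000 A.m^2
2m = 1784000000000 A.m^2
r^3 = 6451^3 = 268460951851
B = (4pi*10^-7) * 1784000000000 / (4*pi * 268460951851) * 1e9
= 2241840.517602 / 3373579816443.3 * 1e9
= 664.5287 nT

664.5287


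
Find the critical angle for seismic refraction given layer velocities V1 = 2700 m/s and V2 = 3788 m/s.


V1/V2 = 2700/3788 = 0.712777
theta_c = arcsin(0.712777) = 45.4613 degrees

45.4613


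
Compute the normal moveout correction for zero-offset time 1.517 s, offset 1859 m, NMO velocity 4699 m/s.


x/Vnmo = 1859/4699 = 0.395616
(x/Vnmo)^2 = 0.156512
t0^2 = 2.301289
sqrt(2.301289 + 0.156512) = 1.567738
dt = 1.567738 - 1.517 = 0.050738

0.050738


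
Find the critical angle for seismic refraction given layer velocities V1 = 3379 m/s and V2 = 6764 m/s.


V1/V2 = 3379/6764 = 0.499556
theta_c = arcsin(0.499556) = 29.9707 degrees

29.9707


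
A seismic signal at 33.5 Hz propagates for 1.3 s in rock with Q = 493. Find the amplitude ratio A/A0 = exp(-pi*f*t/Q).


pi*f*t/Q = pi*33.5*1.3/493 = 0.277518
A/A0 = exp(-0.277518) = 0.757662

0.757662


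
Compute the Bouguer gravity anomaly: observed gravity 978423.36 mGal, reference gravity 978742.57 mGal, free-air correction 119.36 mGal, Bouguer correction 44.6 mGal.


BA = g_obs - g_ref + FAC - BC
= 978423.36 - 978742.57 + 119.36 - 44.6
= -244.45 mGal

-244.45


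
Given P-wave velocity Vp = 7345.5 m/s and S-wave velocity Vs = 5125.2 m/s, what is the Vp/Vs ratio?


Vp/Vs = 7345.5 / 5125.2
= 1.4332

1.4332


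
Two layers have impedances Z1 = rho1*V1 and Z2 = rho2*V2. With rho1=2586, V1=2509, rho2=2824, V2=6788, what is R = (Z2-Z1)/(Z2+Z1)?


Z1 = 2586 * 2509 = 6488274
Z2 = 2824 * 6788 = 19169312
R = (19169312 - 6488274) / (19169312 + 6488274) = 12681038 / 25657586 = 0.4942

0.4942


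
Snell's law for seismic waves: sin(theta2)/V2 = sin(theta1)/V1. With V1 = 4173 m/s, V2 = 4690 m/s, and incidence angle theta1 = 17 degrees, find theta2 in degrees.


sin(theta1) = sin(17 deg) = 0.292372
sin(theta2) = V2/V1 * sin(theta1) = 4690/4173 * 0.292372 = 0.328594
theta2 = arcsin(0.328594) = 19.1835 degrees

19.1835


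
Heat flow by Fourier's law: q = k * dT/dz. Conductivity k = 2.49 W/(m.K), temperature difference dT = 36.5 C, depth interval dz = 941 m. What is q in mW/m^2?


q = k * dT / dz * 1000
= 2.49 * 36.5 / 941 * 1000
= 0.096583 * 1000
= 96.5834 mW/m^2

96.5834


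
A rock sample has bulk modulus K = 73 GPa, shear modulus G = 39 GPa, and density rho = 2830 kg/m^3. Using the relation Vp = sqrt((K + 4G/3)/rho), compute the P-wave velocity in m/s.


First compute the effective modulus:
K + 4G/3 = 73e9 + 4*39e9/3 = 125000000000.0 Pa
Then divide by density:
125000000000.0 / 2830 = 44169611.3074 Pa/(kg/m^3)
Take the square root:
Vp = sqrt(44169611.3074) = 6646.02 m/s

6646.02


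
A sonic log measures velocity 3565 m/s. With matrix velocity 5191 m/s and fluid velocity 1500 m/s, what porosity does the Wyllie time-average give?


1/V - 1/Vm = 1/3565 - 1/5191 = 8.786e-05
1/Vf - 1/Vm = 1/1500 - 1/5191 = 0.00047403
phi = 8.786e-05 / 0.00047403 = 0.1854

0.1854


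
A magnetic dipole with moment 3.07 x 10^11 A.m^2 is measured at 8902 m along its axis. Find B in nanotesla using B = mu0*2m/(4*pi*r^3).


m = 3.07 x 10^11 = 307000000000 A.m^2
2m = 614000000000 A.m^2
r^3 = 8902^3 = 705444366808
B = (4pi*10^-7) * 614000000000 / (4*pi * 705444366808) * 1e9
= 771575.155722 / 8864875361121.26 * 1e9
= 87.0373 nT

87.0373


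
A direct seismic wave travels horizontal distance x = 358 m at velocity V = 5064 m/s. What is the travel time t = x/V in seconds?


t = x / V
= 358 / 5064
= 0.0707 s

0.0707


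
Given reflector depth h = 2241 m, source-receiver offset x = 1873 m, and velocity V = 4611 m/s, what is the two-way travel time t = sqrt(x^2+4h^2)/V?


x^2 + 4h^2 = 1873^2 + 4*2241^2 = 3508129 + 20088324 = 23596453
sqrt(23596453) = 4857.618
t = 4857.618 / 4611 = 1.0535 s

1.0535


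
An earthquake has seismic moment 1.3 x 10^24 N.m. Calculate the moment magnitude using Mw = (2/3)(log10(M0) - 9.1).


log10(M0) = log10(1.3 x 10^24) = 24.1139
Mw = 2/3 * (24.1139 - 9.1)
= 2/3 * 15.0139
= 10.01

10.01


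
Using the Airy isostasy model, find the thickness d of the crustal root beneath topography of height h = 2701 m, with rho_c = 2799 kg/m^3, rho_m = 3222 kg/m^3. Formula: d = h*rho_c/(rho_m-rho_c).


rho_m - rho_c = 3222 - 2799 = 423
d = 2701 * 2799 / 423
= 7560099 / 423
= 17872.57 m

17872.57


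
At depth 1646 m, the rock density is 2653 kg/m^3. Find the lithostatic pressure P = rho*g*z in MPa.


P = rho * g * z / 1e6
= 2653 * 9.81 * 1646 / 1e6
= 42838680.78 / 1e6
= 42.8387 MPa

42.8387


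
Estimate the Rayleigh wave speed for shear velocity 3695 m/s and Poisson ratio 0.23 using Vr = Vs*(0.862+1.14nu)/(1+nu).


Numerator factor = 0.862 + 1.14*0.23 = 1.1242
Denominator = 1 + 0.23 = 1.23
Vr = 3695 * 1.1242 / 1.23 = 3377.17 m/s

3377.17


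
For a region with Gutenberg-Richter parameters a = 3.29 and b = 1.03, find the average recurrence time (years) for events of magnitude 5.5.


log10(N) = 3.29 - 1.03*5.5 = -2.375
N = 10^-2.375 = 0.004217
T = 1/N = 1/0.004217 = 237.1374 years

237.1374


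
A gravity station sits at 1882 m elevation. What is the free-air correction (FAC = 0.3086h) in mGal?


FAC = 0.3086 * h
= 0.3086 * 1882
= 580.7852 mGal

580.7852


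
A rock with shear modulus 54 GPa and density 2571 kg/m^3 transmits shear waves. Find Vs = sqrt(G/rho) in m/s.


Convert G to Pa: G = 54e9 Pa
Compute G/rho = 54e9 / 2571 = 21003500.5834
Vs = sqrt(21003500.5834) = 4582.96 m/s

4582.96


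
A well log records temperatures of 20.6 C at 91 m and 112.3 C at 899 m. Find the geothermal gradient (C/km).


dT = 112.3 - 20.6 = 91.7 C
dz = 899 - 91 = 808 m
gradient = dT/dz * 1000 = 91.7/808 * 1000 = 113.4901 C/km

113.4901


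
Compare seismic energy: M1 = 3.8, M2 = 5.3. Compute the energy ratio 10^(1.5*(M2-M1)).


M2 - M1 = 5.3 - 3.8 = 1.5
1.5 * 1.5 = 2.25
ratio = 10^2.25 = 177.83

177.83


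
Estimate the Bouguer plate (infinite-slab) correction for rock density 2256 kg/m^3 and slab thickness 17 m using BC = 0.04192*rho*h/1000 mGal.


BC = 0.04192 * rho * h / 1000
= 0.04192 * 2256 * 17 / 1000
= 1.6077 mGal

1.6077


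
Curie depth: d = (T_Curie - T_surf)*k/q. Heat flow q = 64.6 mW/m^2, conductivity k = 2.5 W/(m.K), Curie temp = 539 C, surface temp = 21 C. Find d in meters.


T_Curie - T_surf = 539 - 21 = 518 C
Convert q to W/m^2: 64.6 mW/m^2 = 0.0646 W/m^2
d = 518 * 2.5 / 0.0646 = 20046.44 m

20046.44


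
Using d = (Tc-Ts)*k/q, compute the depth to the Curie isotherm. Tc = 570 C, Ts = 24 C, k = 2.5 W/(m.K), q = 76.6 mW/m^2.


T_Curie - T_surf = 570 - 24 = 546 C
Convert q to W/m^2: 76.6 mW/m^2 = 0.0766 W/m^2
d = 546 * 2.5 / 0.0766 = 17819.84 m

17819.84


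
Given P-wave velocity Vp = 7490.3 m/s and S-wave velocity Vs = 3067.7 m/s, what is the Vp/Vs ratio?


Vp/Vs = 7490.3 / 3067.7
= 2.4417

2.4417


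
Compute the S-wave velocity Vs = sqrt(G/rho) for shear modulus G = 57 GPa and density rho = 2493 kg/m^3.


Convert G to Pa: G = 57e9 Pa
Compute G/rho = 57e9 / 2493 = 22864019.2539
Vs = sqrt(22864019.2539) = 4781.63 m/s

4781.63


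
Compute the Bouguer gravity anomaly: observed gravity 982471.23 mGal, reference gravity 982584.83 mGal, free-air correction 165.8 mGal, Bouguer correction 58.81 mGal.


BA = g_obs - g_ref + FAC - BC
= 982471.23 - 982584.83 + 165.8 - 58.81
= -6.61 mGal

-6.61


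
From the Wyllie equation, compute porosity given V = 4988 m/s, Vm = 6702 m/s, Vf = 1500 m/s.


1/V - 1/Vm = 1/4988 - 1/6702 = 5.127e-05
1/Vf - 1/Vm = 1/1500 - 1/6702 = 0.00051746
phi = 5.127e-05 / 0.00051746 = 0.0991

0.0991


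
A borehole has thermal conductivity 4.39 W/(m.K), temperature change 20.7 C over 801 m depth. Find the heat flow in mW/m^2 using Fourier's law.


q = k * dT / dz * 1000
= 4.39 * 20.7 / 801 * 1000
= 0.113449 * 1000
= 113.4494 mW/m^2

113.4494


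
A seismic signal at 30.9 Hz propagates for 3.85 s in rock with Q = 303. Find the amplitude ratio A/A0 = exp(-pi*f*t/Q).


pi*f*t/Q = pi*30.9*3.85/303 = 1.233464
A/A0 = exp(-1.233464) = 0.291282

0.291282


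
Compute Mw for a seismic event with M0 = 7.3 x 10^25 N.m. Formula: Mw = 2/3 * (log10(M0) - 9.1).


log10(M0) = log10(7.3 x 10^25) = 25.8633
Mw = 2/3 * (25.8633 - 9.1)
= 2/3 * 16.7633
= 11.18

11.18


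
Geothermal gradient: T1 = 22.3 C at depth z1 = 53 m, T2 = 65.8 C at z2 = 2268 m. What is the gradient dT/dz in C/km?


dT = 65.8 - 22.3 = 43.5 C
dz = 2268 - 53 = 2215 m
gradient = dT/dz * 1000 = 43.5/2215 * 1000 = 19.6388 C/km

19.6388


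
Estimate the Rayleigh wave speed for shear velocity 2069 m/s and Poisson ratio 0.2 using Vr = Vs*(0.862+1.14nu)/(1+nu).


Numerator factor = 0.862 + 1.14*0.2 = 1.09
Denominator = 1 + 0.2 = 1.2
Vr = 2069 * 1.09 / 1.2 = 1879.34 m/s

1879.34


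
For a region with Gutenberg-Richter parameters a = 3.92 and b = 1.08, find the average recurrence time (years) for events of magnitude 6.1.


log10(N) = 3.92 - 1.08*6.1 = -2.668
N = 10^-2.668 = 0.002148
T = 1/N = 1/0.002148 = 465.5861 years

465.5861


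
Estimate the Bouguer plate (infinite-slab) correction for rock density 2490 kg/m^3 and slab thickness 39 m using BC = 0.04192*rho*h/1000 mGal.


BC = 0.04192 * rho * h / 1000
= 0.04192 * 2490 * 39 / 1000
= 4.0709 mGal

4.0709


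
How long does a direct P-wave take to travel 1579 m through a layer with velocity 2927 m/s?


t = x / V
= 1579 / 2927
= 0.5395 s

0.5395


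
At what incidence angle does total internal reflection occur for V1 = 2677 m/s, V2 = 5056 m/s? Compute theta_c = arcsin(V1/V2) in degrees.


V1/V2 = 2677/5056 = 0.52947
theta_c = arcsin(0.52947) = 31.9696 degrees

31.9696


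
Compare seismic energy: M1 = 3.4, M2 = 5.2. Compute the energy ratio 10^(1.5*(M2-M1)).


M2 - M1 = 5.2 - 3.4 = 1.8
1.5 * 1.8 = 2.7
ratio = 10^2.7 = 501.19

501.19


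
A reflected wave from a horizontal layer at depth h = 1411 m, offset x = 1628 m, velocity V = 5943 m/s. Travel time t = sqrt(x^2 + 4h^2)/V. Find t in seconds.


x^2 + 4h^2 = 1628^2 + 4*1411^2 = 2650384 + 7963684 = 10614068
sqrt(10614068) = 3257.9239
t = 3257.9239 / 5943 = 0.5482 s

0.5482


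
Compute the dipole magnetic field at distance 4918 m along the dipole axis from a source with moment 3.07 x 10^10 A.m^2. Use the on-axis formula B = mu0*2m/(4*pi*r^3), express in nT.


m = 3.07 x 10^10 = 30700000000 A.m^2
2m = 61400000000 A.m^2
r^3 = 4918^3 = 118950308632
B = (4pi*10^-7) * 61400000000 / (4*pi * 118950308632) * 1e9
= 77157.515572 / 1494773662962.12 * 1e9
= 51.6182 nT

51.6182


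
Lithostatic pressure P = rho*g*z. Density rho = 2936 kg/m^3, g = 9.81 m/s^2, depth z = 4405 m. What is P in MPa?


P = rho * g * z / 1e6
= 2936 * 9.81 * 4405 / 1e6
= 126873514.8 / 1e6
= 126.8735 MPa

126.8735


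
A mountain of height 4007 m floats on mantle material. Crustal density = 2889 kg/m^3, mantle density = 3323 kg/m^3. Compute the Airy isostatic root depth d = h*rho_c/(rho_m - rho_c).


rho_m - rho_c = 3323 - 2889 = 434
d = 4007 * 2889 / 434
= 11576223 / 434
= 26673.32 m

26673.32


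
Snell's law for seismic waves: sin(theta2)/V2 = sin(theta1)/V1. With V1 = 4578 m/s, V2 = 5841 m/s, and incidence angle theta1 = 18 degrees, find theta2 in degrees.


sin(theta1) = sin(18 deg) = 0.309017
sin(theta2) = V2/V1 * sin(theta1) = 5841/4578 * 0.309017 = 0.39427
theta2 = arcsin(0.39427) = 23.2205 degrees

23.2205


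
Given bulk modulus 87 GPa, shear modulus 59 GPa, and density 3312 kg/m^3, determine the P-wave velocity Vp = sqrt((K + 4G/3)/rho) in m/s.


First compute the effective modulus:
K + 4G/3 = 87e9 + 4*59e9/3 = 165666666666.67 Pa
Then divide by density:
165666666666.67 / 3312 = 50020128.8245 Pa/(kg/m^3)
Take the square root:
Vp = sqrt(50020128.8245) = 7072.49 m/s

7072.49


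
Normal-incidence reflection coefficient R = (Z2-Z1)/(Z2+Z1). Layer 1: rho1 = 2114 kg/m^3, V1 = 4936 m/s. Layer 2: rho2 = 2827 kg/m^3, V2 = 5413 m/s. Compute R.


Z1 = 2114 * 4936 = 10434704
Z2 = 2827 * 5413 = 15302551
R = (15302551 - 10434704) / (15302551 + 10434704) = 4867847 / 25737255 = 0.1891

0.1891


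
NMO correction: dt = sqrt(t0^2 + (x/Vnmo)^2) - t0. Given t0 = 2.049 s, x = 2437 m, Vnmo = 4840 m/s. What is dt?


x/Vnmo = 2437/4840 = 0.503512
(x/Vnmo)^2 = 0.253525
t0^2 = 4.198401
sqrt(4.198401 + 0.253525) = 2.109959
dt = 2.109959 - 2.049 = 0.060959

0.060959


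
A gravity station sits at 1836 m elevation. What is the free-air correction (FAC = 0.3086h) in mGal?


FAC = 0.3086 * h
= 0.3086 * 1836
= 566.5896 mGal

566.5896


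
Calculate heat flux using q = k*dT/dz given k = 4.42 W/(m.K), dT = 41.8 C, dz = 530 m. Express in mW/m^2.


q = k * dT / dz * 1000
= 4.42 * 41.8 / 530 * 1000
= 0.348596 * 1000
= 348.5962 mW/m^2

348.5962


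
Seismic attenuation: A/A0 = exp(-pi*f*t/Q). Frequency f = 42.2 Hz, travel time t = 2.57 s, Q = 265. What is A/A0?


pi*f*t/Q = pi*42.2*2.57/265 = 1.285729
A/A0 = exp(-1.285729) = 0.276449

0.276449


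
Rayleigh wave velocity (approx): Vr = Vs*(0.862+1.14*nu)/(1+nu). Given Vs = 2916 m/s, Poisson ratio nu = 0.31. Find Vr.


Numerator factor = 0.862 + 1.14*0.31 = 1.2154
Denominator = 1 + 0.31 = 1.31
Vr = 2916 * 1.2154 / 1.31 = 2705.42 m/s

2705.42


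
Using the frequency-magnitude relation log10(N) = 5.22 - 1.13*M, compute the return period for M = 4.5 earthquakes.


log10(N) = 5.22 - 1.13*4.5 = 0.135
N = 10^0.135 = 1.364583
T = 1/N = 1/1.364583 = 0.7328 years

0.7328


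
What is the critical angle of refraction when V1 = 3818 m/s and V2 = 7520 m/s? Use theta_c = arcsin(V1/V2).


V1/V2 = 3818/7520 = 0.507713
theta_c = arcsin(0.507713) = 30.5116 degrees

30.5116


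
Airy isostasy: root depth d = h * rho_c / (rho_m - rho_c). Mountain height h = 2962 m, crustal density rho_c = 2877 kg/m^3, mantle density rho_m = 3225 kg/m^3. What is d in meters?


rho_m - rho_c = 3225 - 2877 = 348
d = 2962 * 2877 / 348
= 8521674 / 348
= 24487.57 m

24487.57


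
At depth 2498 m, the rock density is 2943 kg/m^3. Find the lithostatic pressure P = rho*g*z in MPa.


P = rho * g * z / 1e6
= 2943 * 9.81 * 2498 / 1e6
= 72119333.34 / 1e6
= 72.1193 MPa

72.1193


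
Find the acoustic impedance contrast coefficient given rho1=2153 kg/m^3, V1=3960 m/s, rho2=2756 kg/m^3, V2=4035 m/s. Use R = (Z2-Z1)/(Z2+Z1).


Z1 = 2153 * 3960 = 8525880
Z2 = 2756 * 4035 = 11120460
R = (11120460 - 8525880) / (11120460 + 8525880) = 2594580 / 19646340 = 0.1321

0.1321


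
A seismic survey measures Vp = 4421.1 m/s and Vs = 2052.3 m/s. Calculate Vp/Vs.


Vp/Vs = 4421.1 / 2052.3
= 2.1542

2.1542


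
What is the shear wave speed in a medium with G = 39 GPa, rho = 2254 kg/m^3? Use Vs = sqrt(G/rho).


Convert G to Pa: G = 39e9 Pa
Compute G/rho = 39e9 / 2254 = 17302573.2032
Vs = sqrt(17302573.2032) = 4159.64 m/s

4159.64


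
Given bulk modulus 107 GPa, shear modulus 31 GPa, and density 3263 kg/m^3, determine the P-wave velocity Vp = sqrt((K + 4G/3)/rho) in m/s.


First compute the effective modulus:
K + 4G/3 = 107e9 + 4*31e9/3 = 148333333333.33 Pa
Then divide by density:
148333333333.33 / 3263 = 45459188.8855 Pa/(kg/m^3)
Take the square root:
Vp = sqrt(45459188.8855) = 6742.34 m/s

6742.34


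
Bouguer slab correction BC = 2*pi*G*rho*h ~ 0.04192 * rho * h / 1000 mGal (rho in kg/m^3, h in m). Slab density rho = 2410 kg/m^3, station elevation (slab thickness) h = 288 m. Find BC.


BC = 0.04192 * rho * h / 1000
= 0.04192 * 2410 * 288 / 1000
= 29.0958 mGal

29.0958


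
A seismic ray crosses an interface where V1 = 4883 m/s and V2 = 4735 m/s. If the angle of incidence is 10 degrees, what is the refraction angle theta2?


sin(theta1) = sin(10 deg) = 0.173648
sin(theta2) = V2/V1 * sin(theta1) = 4735/4883 * 0.173648 = 0.168385
theta2 = arcsin(0.168385) = 9.6939 degrees

9.6939


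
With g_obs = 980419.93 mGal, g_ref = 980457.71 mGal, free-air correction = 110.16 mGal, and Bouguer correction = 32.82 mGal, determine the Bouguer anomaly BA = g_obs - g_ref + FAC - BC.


BA = g_obs - g_ref + FAC - BC
= 980419.93 - 980457.71 + 110.16 - 32.82
= 39.56 mGal

39.56


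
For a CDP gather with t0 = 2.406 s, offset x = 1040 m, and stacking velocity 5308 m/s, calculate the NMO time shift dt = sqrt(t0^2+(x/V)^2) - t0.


x/Vnmo = 1040/5308 = 0.195931
(x/Vnmo)^2 = 0.038389
t0^2 = 5.788836
sqrt(5.788836 + 0.038389) = 2.413965
dt = 2.413965 - 2.406 = 0.007965

0.007965
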